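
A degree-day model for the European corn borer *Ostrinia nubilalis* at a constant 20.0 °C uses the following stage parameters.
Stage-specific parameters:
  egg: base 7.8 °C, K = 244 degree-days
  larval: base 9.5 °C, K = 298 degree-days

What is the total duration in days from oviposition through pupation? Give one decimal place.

48.4 days

egg: 244 / (20.0 − 7.8) = 244 / 12.2 = 20.000 d.
larval: 298 / (20.0 − 9.5) = 298 / 10.5 = 28.381 d.
Sum = 48.381 ≈ 48.4 days.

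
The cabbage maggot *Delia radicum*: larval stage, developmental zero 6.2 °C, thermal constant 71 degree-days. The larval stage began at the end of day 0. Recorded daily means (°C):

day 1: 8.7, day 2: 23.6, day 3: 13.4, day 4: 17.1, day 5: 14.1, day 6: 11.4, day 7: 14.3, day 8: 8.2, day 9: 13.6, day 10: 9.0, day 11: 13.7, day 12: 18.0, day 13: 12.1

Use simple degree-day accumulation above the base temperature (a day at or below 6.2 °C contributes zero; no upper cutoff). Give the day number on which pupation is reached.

Daily DD above 6.2 °C: 2.5, 17.4, 7.2, 10.9, 7.9, 5.2, 8.1, 2.0, 7.4, 2.8, 7.5, 11.8, 5.9.
Cumulative: 2.5, 19.9, 27.1, 38.0, 45.9, 51.1, 59.2, 61.2, 68.6, 71.4, 78.9, 90.7, 96.6.
The total first reaches 71 DD on day 10.

day 10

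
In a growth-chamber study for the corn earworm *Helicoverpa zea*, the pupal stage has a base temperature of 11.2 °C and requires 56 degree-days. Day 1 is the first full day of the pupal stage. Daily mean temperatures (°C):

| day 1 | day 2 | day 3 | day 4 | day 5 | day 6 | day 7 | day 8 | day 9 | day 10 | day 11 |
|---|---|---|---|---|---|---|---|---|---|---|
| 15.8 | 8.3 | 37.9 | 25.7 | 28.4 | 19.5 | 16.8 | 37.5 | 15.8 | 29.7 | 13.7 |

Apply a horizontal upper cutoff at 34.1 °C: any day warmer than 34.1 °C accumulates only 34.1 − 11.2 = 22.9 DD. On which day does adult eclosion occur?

Daily DD above 11.2 °C (capped at 22.9): 4.6, 0.0, 22.9, 14.5, 17.2, 8.3, 5.6, 22.9, 4.6, 18.5, 2.5.
Cumulative: 4.6, 4.6, 27.5, 42.0, 59.2, 67.5, 73.1, 96.0, 100.6, 119.1, 121.6.
The total first reaches 56 DD on day 5.

day 5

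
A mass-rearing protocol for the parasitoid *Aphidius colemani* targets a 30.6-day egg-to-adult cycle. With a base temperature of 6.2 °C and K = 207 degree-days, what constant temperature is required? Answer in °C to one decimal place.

Required daily accumulation = 207 / 30.6 = 6.765 DD/day.
T = T_base + 6.765 = 6.2 + 6.765 = 12.965 ≈ 13.0 °C.

13.0 °C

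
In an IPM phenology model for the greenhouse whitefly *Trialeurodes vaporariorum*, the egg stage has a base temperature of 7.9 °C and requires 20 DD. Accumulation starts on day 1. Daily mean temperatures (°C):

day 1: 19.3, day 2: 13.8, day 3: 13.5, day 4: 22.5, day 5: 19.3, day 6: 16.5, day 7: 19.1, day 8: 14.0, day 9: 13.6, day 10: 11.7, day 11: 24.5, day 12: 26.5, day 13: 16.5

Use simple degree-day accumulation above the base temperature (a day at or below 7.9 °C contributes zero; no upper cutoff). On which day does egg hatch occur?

Daily DD above 7.9 °C: 11.4, 5.9, 5.6, 14.6, 11.4, 8.6, 11.2, 6.1, 5.7, 3.8, 16.6, 18.6, 8.6.
Cumulative: 11.4, 17.3, 22.9, 37.5, 48.9, 57.5, 68.7, 74.8, 80.5, 84.3, 100.9, 119.5, 128.1.
The total first reaches 20 DD on day 3.

day 3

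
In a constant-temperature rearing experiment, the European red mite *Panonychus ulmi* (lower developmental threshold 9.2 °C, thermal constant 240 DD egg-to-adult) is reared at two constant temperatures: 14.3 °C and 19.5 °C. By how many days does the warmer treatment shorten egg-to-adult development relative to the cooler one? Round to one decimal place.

At 14.3 °C: 240 / (14.3 − 9.2) = 240 / 5.1 = 47.059 d.
At 19.5 °C: 240 / (19.5 − 9.2) = 240 / 10.3 = 23.301 d.
Difference = |47.059 − 23.301| = 23.758 ≈ 23.8 days.

23.8 days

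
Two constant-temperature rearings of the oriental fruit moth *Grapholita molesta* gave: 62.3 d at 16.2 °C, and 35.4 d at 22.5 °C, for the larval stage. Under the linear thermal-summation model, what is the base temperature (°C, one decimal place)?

7.9 °C

Equal thermal constants: D₁(T₁ − T_b) = D₂(T₂ − T_b).
62.3·(16.2 − T_b) = 35.4·(22.5 − T_b)
T_b = (62.3·16.2 − 35.4·22.5) / (62.3 − 35.4) = 212.76 / 26.9 = 7.909 °C ≈ 7.9 °C.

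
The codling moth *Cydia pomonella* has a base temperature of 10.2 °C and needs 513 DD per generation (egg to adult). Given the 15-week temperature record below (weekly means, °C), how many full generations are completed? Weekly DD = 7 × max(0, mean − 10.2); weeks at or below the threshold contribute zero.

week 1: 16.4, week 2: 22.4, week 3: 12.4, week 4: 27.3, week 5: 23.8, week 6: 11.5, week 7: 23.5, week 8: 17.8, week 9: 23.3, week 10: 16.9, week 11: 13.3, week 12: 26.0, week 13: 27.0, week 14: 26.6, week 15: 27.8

2 generations

Weekly DD (7 × max(0, T̄ − 10.2)): 43.4, 85.4, 15.4, 119.7, 95.2, 9.1, 93.1, 53.2, 91.7, 46.9, 21.7, 110.6, 117.6, 114.8, 123.2.
Season total = 1141.0 DD.
Complete generations = ⌊1141.0 / 513⌋ = 2.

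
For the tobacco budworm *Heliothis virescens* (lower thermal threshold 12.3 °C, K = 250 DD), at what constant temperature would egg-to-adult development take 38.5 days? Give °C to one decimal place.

18.8 °C

Required daily accumulation = 250 / 38.5 = 6.494 DD/day.
T = T_base + 6.494 = 12.3 + 6.494 = 18.794 ≈ 18.8 °C.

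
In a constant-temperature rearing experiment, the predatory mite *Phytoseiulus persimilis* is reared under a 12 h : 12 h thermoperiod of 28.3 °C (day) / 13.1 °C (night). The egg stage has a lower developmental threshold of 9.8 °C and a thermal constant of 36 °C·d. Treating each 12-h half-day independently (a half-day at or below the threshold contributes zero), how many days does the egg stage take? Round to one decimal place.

Day half: max(0, 28.3 − 9.8) × 0.5 = 18.5 × 0.5 = 9.25 DD.
Night half: max(0, 13.1 − 9.8) × 0.5 = 3.3 × 0.5 = 1.65 DD.
Per 24 h: 10.90 DD/day.
Duration = 36 / 10.90 = 3.303 ≈ 3.3 days.

3.3 days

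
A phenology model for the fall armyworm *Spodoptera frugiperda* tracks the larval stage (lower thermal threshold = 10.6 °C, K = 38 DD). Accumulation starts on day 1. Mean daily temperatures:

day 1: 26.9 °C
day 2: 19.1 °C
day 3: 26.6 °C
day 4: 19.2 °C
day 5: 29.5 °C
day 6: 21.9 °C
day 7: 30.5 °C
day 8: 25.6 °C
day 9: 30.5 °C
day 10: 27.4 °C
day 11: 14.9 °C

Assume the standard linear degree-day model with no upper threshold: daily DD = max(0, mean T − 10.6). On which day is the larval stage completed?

Daily DD above 10.6 °C: 16.3, 8.5, 16.0, 8.6, 18.9, 11.3, 19.9, 15.0, 19.9, 16.8, 4.3.
Cumulative: 16.3, 24.8, 40.8, 49.4, 68.3, 79.6, 99.5, 114.5, 134.4, 151.2, 155.5.
The total first reaches 38 DD on day 3.

day 3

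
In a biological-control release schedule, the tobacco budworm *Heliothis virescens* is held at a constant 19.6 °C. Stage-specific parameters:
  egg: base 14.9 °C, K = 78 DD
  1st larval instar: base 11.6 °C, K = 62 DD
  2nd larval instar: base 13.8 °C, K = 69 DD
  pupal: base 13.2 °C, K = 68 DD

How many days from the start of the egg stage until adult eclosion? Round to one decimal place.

46.9 days

egg: 78 / (19.6 − 14.9) = 78 / 4.7 = 16.596 d.
1st larval instar: 62 / (19.6 − 11.6) = 62 / 8.0 = 7.750 d.
2nd larval instar: 69 / (19.6 − 13.8) = 69 / 5.8 = 11.897 d.
pupal: 68 / (19.6 − 13.2) = 68 / 6.4 = 10.625 d.
Sum = 46.867 ≈ 46.9 days.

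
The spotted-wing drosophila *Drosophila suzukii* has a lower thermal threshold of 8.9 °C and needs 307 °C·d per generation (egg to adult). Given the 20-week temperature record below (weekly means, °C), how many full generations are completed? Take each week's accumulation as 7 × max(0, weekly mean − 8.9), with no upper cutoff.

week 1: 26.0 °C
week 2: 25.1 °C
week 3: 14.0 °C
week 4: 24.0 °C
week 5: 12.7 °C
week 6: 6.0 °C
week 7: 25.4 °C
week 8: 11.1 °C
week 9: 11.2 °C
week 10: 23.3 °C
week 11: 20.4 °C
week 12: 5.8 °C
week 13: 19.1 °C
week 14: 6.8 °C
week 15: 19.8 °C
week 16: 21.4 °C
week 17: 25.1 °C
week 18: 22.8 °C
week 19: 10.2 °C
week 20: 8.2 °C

3 generations

Weekly DD (7 × max(0, T̄ − 8.9)): 119.7, 113.4, 35.7, 105.7, 26.6, 0.0, 115.5, 15.4, 16.1, 100.8, 80.5, 0.0, 71.4, 0.0, 76.3, 87.5, 113.4, 97.3, 9.1, 0.0.
Season total = 1184.4 DD.
Complete generations = ⌊1184.4 / 307⌋ = 3.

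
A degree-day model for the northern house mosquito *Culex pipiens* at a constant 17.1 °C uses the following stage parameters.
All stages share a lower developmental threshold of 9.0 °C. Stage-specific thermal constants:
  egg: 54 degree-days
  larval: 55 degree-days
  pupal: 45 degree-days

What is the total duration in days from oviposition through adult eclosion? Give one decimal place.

Daily accumulation at 17.1 °C = 17.1 − 9.0 = 8.1 DD/day.
Total K = 54 + 55 + 45 = 154 DD.
Total duration = 154 / 8.1 = 19.012 ≈ 19.0 days.

19.0 days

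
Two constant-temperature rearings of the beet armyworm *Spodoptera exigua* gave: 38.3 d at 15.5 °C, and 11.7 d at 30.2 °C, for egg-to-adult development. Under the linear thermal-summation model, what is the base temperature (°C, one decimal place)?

9.0 °C

Linear rate model ⇒ the product D·(T − T_b) is constant across temperatures.
38.3·(15.5 − T_b) = 11.7·(30.2 − T_b)
T_b = (38.3·15.5 − 11.7·30.2) / (38.3 − 11.7) = 240.31 / 26.6 = 9.034 °C ≈ 9.0 °C.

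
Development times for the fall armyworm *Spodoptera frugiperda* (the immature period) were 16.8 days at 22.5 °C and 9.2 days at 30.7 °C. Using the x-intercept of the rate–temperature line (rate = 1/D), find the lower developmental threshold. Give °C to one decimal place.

Linear rate model ⇒ the product D·(T − T_b) is constant across temperatures.
16.8·(22.5 − T_b) = 9.2·(30.7 − T_b)
T_b = (16.8·22.5 − 9.2·30.7) / (16.8 − 9.2) = 95.56 / 7.6 = 12.574 °C ≈ 12.6 °C.

12.6 °C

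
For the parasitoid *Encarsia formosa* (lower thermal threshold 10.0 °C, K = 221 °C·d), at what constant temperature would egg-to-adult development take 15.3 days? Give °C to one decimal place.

24.4 °C

Required daily accumulation = 221 / 15.3 = 14.444 DD/day.
T = T_base + 14.444 = 10.0 + 14.444 = 24.444 ≈ 24.4 °C.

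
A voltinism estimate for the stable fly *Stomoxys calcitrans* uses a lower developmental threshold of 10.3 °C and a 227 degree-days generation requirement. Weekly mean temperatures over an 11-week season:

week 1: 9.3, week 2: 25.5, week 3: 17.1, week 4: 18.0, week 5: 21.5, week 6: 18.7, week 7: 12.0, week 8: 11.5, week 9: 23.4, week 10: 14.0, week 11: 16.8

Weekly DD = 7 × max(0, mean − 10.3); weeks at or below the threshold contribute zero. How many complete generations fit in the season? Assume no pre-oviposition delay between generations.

Weekly DD (7 × max(0, T̄ − 10.3)): 0.0, 106.4, 47.6, 53.9, 78.4, 58.8, 11.9, 8.4, 91.7, 25.9, 45.5.
Season total = 528.5 DD.
Complete generations = ⌊528.5 / 227⌋ = 2.

2 generations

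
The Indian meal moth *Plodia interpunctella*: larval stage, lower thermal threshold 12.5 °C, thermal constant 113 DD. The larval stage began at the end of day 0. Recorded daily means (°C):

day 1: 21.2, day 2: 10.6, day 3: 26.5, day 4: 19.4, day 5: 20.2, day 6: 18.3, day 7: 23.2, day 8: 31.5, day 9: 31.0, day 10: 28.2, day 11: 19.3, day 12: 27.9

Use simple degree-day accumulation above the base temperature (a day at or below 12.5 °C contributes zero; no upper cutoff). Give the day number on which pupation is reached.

day 11

Daily DD above 12.5 °C: 8.7, 0.0, 14.0, 6.9, 7.7, 5.8, 10.7, 19.0, 18.5, 15.7, 6.8, 15.4.
Cumulative: 8.7, 8.7, 22.7, 29.6, 37.3, 43.1, 53.8, 72.8, 91.3, 107.0, 113.8, 129.2.
The total first reaches 113 DD on day 11.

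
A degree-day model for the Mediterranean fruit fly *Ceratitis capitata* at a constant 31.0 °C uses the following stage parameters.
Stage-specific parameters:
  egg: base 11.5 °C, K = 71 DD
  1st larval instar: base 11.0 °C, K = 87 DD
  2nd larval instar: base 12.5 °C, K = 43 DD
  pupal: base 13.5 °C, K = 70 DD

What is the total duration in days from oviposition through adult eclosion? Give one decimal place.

14.3 days

egg: 71 / (31.0 − 11.5) = 71 / 19.5 = 3.641 d.
1st larval instar: 87 / (31.0 − 11.0) = 87 / 20.0 = 4.350 d.
2nd larval instar: 43 / (31.0 − 12.5) = 43 / 18.5 = 2.324 d.
pupal: 70 / (31.0 − 13.5) = 70 / 17.5 = 4.000 d.
Sum = 14.315 ≈ 14.3 days.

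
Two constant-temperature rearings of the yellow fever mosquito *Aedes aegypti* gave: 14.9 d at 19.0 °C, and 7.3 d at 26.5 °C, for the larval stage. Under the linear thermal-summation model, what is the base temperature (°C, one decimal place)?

11.8 °C

Under the model K = D·(T − T_b), so D₁·(T₁ − T_b) = D₂·(T₂ − T_b).
14.9·(19.0 − T_b) = 7.3·(26.5 − T_b)
T_b = (14.9·19.0 − 7.3·26.5) / (14.9 − 7.3) = 89.65 / 7.6 = 11.796 °C ≈ 11.8 °C.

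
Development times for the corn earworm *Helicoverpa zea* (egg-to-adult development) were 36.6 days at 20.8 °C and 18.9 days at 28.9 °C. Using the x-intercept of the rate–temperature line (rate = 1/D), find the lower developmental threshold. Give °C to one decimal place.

12.2 °C

Equal thermal constants: D₁(T₁ − T_b) = D₂(T₂ − T_b).
36.6·(20.8 − T_b) = 18.9·(28.9 − T_b)
T_b = (36.6·20.8 − 18.9·28.9) / (36.6 − 18.9) = 215.07 / 17.7 = 12.151 °C ≈ 12.2 °C.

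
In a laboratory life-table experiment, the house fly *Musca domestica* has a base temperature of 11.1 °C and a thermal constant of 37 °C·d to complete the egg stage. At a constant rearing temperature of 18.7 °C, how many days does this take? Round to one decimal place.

4.9 days

Daily accumulation = 18.7 − 11.1 = 7.6 DD/day.
Duration = 37 / 7.6 = 4.868 ≈ 4.9 days.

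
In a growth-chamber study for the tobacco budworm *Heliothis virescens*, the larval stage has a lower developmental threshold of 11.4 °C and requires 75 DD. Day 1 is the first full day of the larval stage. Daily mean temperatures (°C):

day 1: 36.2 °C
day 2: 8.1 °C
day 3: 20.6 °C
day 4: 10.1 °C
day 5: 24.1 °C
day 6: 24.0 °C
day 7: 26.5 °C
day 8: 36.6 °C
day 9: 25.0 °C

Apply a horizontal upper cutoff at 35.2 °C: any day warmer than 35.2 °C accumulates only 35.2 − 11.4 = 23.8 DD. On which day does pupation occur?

day 8

Daily DD above 11.4 °C (capped at 23.8): 23.8, 0.0, 9.2, 0.0, 12.7, 12.6, 15.1, 23.8, 13.6.
Cumulative: 23.8, 23.8, 33.0, 33.0, 45.7, 58.3, 73.4, 97.2, 110.8.
The total first reaches 75 DD on day 8.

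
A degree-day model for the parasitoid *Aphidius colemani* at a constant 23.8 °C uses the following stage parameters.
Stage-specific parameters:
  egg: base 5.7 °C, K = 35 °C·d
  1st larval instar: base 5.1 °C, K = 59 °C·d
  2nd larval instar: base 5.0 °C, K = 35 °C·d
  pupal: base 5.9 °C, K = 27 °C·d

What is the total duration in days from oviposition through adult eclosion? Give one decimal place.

egg: 35 / (23.8 − 5.7) = 35 / 18.1 = 1.934 d.
1st larval instar: 59 / (23.8 − 5.1) = 59 / 18.7 = 3.155 d.
2nd larval instar: 35 / (23.8 − 5.0) = 35 / 18.8 = 1.862 d.
pupal: 27 / (23.8 − 5.9) = 27 / 17.9 = 1.508 d.
Sum = 8.459 ≈ 8.5 days.

8.5 days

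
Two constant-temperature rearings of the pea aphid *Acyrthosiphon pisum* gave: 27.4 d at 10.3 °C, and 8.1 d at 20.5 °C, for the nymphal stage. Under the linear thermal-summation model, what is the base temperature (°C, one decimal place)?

6.0 °C

Under the model K = D·(T − T_b), so D₁·(T₁ − T_b) = D₂·(T₂ − T_b).
27.4·(10.3 − T_b) = 8.1·(20.5 − T_b)
T_b = (27.4·10.3 − 8.1·20.5) / (27.4 − 8.1) = 116.17 / 19.3 = 6.019 °C ≈ 6.0 °C.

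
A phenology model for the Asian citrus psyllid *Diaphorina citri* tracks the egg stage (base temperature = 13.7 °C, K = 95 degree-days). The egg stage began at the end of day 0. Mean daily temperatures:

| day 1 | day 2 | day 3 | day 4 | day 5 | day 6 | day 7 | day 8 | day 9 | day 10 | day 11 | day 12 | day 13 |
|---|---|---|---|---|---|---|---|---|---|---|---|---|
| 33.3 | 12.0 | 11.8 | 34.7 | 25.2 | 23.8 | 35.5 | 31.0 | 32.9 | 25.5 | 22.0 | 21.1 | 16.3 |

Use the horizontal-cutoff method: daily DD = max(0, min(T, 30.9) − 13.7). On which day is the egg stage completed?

day 9

Daily DD above 13.7 °C (capped at 17.2): 17.2, 0.0, 0.0, 17.2, 11.5, 10.1, 17.2, 17.2, 17.2, 11.8, 8.3, 7.4, 2.6.
Cumulative: 17.2, 17.2, 17.2, 34.4, 45.9, 56.0, 73.2, 90.4, 107.6, 119.4, 127.7, 135.1, 137.7.
The total first reaches 95 DD on day 9.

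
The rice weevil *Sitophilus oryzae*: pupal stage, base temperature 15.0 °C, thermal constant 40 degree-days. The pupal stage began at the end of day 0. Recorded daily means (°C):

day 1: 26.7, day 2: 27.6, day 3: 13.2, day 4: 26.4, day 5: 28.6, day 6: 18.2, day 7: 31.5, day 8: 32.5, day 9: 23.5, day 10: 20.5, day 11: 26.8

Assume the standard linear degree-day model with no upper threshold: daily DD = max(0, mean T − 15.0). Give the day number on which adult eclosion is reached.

day 5

Daily DD above 15.0 °C: 11.7, 12.6, 0.0, 11.4, 13.6, 3.2, 16.5, 17.5, 8.5, 5.5, 11.8.
Cumulative: 11.7, 24.3, 24.3, 35.7, 49.3, 52.5, 69.0, 86.5, 95.0, 100.5, 112.3.
The total first reaches 40 DD on day 5.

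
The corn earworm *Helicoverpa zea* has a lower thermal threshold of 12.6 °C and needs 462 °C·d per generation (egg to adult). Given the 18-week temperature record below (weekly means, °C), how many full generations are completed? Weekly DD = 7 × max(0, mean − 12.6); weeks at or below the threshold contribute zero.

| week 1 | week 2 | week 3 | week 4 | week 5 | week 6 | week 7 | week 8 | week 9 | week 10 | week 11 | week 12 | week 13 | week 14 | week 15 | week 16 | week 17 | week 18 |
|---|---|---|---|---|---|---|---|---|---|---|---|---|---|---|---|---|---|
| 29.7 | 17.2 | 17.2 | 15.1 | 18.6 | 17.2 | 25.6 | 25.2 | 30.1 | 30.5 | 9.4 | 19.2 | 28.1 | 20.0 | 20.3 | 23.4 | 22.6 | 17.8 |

2 generations

Weekly DD (7 × max(0, T̄ − 12.6)): 119.7, 32.2, 32.2, 17.5, 42.0, 32.2, 91.0, 88.2, 122.5, 125.3, 0.0, 46.2, 108.5, 51.8, 53.9, 75.6, 70.0, 36.4.
Season total = 1145.2 DD.
Complete generations = ⌊1145.2 / 462⌋ = 2.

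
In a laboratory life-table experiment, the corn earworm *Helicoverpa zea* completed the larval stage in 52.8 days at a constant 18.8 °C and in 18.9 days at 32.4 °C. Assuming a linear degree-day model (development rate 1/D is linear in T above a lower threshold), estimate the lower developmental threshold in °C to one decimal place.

Under the model K = D·(T − T_b), so D₁·(T₁ − T_b) = D₂·(T₂ − T_b).
52.8·(18.8 − T_b) = 18.9·(32.4 − T_b)
T_b = (52.8·18.8 − 18.9·32.4) / (52.8 − 18.9) = 380.28 / 33.9 = 11.218 °C ≈ 11.2 °C.

11.2 °C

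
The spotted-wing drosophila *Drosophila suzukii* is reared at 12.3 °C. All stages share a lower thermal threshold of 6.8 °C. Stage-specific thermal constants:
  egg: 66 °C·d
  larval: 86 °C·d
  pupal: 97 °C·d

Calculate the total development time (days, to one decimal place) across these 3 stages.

45.3 days

Daily accumulation at 12.3 °C = 12.3 − 6.8 = 5.5 DD/day.
Total K = 66 + 86 + 97 = 249 DD.
Total duration = 249 / 5.5 = 45.273 ≈ 45.3 days.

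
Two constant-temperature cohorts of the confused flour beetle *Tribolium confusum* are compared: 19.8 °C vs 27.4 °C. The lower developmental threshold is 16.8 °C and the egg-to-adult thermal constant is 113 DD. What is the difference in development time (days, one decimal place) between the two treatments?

27.0 days

At 19.8 °C: 113 / (19.8 − 16.8) = 113 / 3.0 = 37.667 d.
At 27.4 °C: 113 / (27.4 − 16.8) = 113 / 10.6 = 10.660 d.
Difference = |37.667 − 10.660| = 27.006 ≈ 27.0 days.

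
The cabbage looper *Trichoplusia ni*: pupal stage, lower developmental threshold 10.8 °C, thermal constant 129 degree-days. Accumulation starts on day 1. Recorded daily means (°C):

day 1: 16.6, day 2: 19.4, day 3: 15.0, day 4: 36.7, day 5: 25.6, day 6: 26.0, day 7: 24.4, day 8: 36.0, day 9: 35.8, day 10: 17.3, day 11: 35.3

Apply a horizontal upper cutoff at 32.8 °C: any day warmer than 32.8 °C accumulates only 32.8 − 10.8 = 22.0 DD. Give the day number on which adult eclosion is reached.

Daily DD above 10.8 °C (capped at 22.0): 5.8, 8.6, 4.2, 22.0, 14.8, 15.2, 13.6, 22.0, 22.0, 6.5, 22.0.
Cumulative: 5.8, 14.4, 18.6, 40.6, 55.4, 70.6, 84.2, 106.2, 128.2, 134.7, 156.7.
The total first reaches 129 DD on day 10.

day 10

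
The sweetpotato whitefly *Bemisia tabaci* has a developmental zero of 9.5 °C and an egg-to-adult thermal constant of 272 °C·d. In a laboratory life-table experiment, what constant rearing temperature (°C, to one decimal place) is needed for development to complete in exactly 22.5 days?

21.6 °C

Required daily accumulation = 272 / 22.5 = 12.089 DD/day.
T = T_base + 12.089 = 9.5 + 12.089 = 21.589 ≈ 21.6 °C.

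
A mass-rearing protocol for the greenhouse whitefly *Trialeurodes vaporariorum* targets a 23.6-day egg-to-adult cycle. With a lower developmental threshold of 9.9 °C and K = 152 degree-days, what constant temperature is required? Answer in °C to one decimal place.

Required daily accumulation = 152 / 23.6 = 6.441 DD/day.
T = T_base + 6.441 = 9.9 + 6.441 = 16.341 ≈ 16.3 °C.

16.3 °C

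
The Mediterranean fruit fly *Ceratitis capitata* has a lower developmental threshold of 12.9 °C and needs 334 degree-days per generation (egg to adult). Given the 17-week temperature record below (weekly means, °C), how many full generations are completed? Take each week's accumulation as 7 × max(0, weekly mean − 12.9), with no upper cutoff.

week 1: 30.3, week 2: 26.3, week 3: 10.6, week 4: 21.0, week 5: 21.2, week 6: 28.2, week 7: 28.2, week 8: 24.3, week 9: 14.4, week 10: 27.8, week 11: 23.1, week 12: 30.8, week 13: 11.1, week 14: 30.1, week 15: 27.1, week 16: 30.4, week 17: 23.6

Weekly DD (7 × max(0, T̄ − 12.9)): 121.8, 93.8, 0.0, 56.7, 58.1, 107.1, 107.1, 79.8, 10.5, 104.3, 71.4, 125.3, 0.0, 120.4, 99.4, 122.5, 74.9.
Season total = 1353.1 DD.
Complete generations = ⌊1353.1 / 334⌋ = 4.

4 generations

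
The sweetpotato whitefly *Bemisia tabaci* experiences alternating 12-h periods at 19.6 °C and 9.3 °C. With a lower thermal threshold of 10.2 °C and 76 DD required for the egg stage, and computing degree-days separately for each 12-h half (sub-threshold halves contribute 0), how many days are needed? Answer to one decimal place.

16.2 days

Day half: max(0, 19.6 − 10.2) × 0.5 = 9.4 × 0.5 = 4.70 DD.
Night half: max(0, 9.3 − 10.2) × 0.5 = 0.0 × 0.5 = 0.00 DD.
Per 24 h: 4.70 DD/day.
Duration = 76 / 4.70 = 16.170 ≈ 16.2 days.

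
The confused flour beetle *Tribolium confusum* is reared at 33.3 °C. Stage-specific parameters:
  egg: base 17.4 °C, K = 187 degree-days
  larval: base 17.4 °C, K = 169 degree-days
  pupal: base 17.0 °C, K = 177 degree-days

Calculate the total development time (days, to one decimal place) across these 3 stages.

egg: 187 / (33.3 − 17.4) = 187 / 15.9 = 11.761 d.
larval: 169 / (33.3 − 17.4) = 169 / 15.9 = 10.629 d.
pupal: 177 / (33.3 − 17.0) = 177 / 16.3 = 10.859 d.
Sum = 33.249 ≈ 33.2 days.

33.2 days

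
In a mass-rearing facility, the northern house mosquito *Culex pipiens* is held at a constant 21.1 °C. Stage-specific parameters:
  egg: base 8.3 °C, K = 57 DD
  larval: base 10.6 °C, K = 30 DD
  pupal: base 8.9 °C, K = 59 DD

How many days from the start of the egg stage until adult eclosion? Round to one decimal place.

egg: 57 / (21.1 − 8.3) = 57 / 12.8 = 4.453 d.
larval: 30 / (21.1 − 10.6) = 30 / 10.5 = 2.857 d.
pupal: 59 / (21.1 − 8.9) = 59 / 12.2 = 4.836 d.
Sum = 12.146 ≈ 12.1 days.

12.1 days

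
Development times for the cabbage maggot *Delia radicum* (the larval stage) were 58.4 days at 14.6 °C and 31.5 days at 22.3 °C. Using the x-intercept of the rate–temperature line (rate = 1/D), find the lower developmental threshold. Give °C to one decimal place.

Equal thermal constants: D₁(T₁ − T_b) = D₂(T₂ − T_b).
58.4·(14.6 − T_b) = 31.5·(22.3 − T_b)
T_b = (58.4·14.6 − 31.5·22.3) / (58.4 − 31.5) = 150.19 / 26.9 = 5.583 °C ≈ 5.6 °C.

5.6 °C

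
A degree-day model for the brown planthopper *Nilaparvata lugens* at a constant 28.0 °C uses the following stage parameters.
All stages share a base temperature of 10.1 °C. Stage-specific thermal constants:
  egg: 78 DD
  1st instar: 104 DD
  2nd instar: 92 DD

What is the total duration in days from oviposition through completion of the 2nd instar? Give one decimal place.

15.3 days

Daily accumulation at 28.0 °C = 28.0 − 10.1 = 17.9 DD/day.
Total K = 78 + 104 + 92 = 274 DD.
Total duration = 274 / 17.9 = 15.307 ≈ 15.3 days.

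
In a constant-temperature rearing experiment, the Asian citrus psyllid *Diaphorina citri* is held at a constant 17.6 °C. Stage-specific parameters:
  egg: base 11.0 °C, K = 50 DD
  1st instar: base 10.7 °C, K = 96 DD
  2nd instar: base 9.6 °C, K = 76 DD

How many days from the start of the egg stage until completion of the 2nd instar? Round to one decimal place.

egg: 50 / (17.6 − 11.0) = 50 / 6.6 = 7.576 d.
1st instar: 96 / (17.6 − 10.7) = 96 / 6.9 = 13.913 d.
2nd instar: 76 / (17.6 − 9.6) = 76 / 8.0 = 9.500 d.
Sum = 30.989 ≈ 31.0 days.

31.0 days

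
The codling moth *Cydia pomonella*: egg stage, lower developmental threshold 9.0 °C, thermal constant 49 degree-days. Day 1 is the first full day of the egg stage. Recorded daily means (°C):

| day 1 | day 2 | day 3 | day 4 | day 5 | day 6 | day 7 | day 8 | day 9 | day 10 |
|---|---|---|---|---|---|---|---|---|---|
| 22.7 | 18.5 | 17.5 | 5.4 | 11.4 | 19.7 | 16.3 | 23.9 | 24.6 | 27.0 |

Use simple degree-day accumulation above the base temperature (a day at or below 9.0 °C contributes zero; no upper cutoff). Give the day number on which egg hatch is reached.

day 7

Daily DD above 9.0 °C: 13.7, 9.5, 8.5, 0.0, 2.4, 10.7, 7.3, 14.9, 15.6, 18.0.
Cumulative: 13.7, 23.2, 31.7, 31.7, 34.1, 44.8, 52.1, 67.0, 82.6, 100.6.
The total first reaches 49 DD on day 7.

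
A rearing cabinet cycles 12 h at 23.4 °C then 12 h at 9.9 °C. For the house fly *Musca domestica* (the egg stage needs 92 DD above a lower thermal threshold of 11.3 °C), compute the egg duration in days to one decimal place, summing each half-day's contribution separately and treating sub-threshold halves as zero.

15.2 days

Day half: max(0, 23.4 − 11.3) × 0.5 = 12.1 × 0.5 = 6.05 DD.
Night half: max(0, 9.9 − 11.3) × 0.5 = 0.0 × 0.5 = 0.00 DD.
Per 24 h: 6.05 DD/day.
Duration = 92 / 6.05 = 15.207 ≈ 15.2 days.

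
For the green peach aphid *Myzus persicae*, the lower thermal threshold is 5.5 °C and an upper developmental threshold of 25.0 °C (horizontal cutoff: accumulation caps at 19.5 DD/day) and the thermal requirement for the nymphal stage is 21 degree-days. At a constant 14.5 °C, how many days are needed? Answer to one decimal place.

2.3 days

Daily accumulation = 14.5 − 5.5 = 9.0 DD/day.
Duration = 21 / 9.0 = 2.333 ≈ 2.3 days.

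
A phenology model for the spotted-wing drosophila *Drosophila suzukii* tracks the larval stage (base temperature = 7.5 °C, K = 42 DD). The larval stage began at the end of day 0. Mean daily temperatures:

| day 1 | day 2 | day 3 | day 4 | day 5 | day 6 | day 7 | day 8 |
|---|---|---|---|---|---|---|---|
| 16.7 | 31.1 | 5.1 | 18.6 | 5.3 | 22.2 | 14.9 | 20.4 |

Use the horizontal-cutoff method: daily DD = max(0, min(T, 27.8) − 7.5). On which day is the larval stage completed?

day 6

Daily DD above 7.5 °C (capped at 20.3): 9.2, 20.3, 0.0, 11.1, 0.0, 14.7, 7.4, 12.9.
Cumulative: 9.2, 29.5, 29.5, 40.6, 40.6, 55.3, 62.7, 75.6.
The total first reaches 42 DD on day 6.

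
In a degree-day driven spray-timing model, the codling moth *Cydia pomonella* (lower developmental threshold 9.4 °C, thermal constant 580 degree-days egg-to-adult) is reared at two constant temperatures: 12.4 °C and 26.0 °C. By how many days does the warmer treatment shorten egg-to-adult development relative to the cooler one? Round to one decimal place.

158.4 days

At 12.4 °C: 580 / (12.4 − 9.4) = 580 / 3.0 = 193.333 d.
At 26.0 °C: 580 / (26.0 − 9.4) = 580 / 16.6 = 34.940 d.
Difference = |193.333 − 34.940| = 158.394 ≈ 158.4 days.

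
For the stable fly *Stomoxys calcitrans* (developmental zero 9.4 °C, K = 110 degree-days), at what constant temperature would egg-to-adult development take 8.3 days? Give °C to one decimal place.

Required daily accumulation = 110 / 8.3 = 13.253 DD/day.
T = T_base + 13.253 = 9.4 + 13.253 = 22.653 ≈ 22.7 °C.

22.7 °C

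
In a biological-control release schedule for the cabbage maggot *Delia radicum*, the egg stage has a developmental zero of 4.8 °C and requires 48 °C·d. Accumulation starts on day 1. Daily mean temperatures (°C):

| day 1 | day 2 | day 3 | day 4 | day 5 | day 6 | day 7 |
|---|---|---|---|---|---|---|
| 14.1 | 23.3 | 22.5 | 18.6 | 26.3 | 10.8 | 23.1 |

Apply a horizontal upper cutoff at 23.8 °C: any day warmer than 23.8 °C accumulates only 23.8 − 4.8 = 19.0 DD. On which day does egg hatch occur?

Daily DD above 4.8 °C (capped at 19.0): 9.3, 18.5, 17.7, 13.8, 19.0, 6.0, 18.3.
Cumulative: 9.3, 27.8, 45.5, 59.3, 78.3, 84.3, 102.6.
The total first reaches 48 DD on day 4.

day 4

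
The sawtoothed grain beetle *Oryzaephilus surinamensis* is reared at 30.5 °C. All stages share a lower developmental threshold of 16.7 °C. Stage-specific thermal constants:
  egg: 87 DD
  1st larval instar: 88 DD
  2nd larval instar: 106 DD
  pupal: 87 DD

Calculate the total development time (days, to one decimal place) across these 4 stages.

26.7 days

Daily accumulation at 30.5 °C = 30.5 − 16.7 = 13.8 DD/day.
Total K = 87 + 88 + 106 + 87 = 368 DD.
Total duration = 368 / 13.8 = 26.667 ≈ 26.7 days.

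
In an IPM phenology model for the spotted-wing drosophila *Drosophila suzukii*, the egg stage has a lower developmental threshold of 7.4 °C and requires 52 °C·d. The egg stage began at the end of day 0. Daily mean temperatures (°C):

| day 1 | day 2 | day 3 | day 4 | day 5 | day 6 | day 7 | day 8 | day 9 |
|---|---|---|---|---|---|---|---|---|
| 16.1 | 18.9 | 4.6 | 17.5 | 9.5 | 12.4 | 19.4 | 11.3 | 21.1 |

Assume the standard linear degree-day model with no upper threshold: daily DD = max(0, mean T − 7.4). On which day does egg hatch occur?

Daily DD above 7.4 °C: 8.7, 11.5, 0.0, 10.1, 2.1, 5.0, 12.0, 3.9, 13.7.
Cumulative: 8.7, 20.2, 20.2, 30.3, 32.4, 37.4, 49.4, 53.3, 67.0.
The total first reaches 52 DD on day 8.

day 8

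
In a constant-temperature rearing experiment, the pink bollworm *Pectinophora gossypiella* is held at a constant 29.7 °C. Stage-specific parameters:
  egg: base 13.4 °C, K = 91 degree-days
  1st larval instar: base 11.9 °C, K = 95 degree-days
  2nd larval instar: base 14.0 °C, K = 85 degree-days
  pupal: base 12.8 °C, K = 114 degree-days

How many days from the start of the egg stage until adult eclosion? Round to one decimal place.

egg: 91 / (29.7 − 13.4) = 91 / 16.3 = 5.583 d.
1st larval instar: 95 / (29.7 − 11.9) = 95 / 17.8 = 5.337 d.
2nd larval instar: 85 / (29.7 − 14.0) = 85 / 15.7 = 5.414 d.
pupal: 114 / (29.7 − 12.8) = 114 / 16.9 = 6.746 d.
Sum = 23.079 ≈ 23.1 days.

23.1 days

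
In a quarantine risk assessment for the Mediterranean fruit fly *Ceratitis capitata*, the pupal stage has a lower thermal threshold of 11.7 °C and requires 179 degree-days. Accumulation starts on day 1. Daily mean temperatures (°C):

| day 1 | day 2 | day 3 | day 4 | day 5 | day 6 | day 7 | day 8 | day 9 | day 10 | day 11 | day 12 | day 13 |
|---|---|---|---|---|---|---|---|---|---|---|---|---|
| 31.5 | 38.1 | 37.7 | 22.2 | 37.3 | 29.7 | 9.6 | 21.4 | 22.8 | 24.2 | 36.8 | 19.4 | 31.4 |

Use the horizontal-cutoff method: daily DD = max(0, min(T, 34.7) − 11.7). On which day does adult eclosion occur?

Daily DD above 11.7 °C (capped at 23.0): 19.8, 23.0, 23.0, 10.5, 23.0, 18.0, 0.0, 9.7, 11.1, 12.5, 23.0, 7.7, 19.7.
Cumulative: 19.8, 42.8, 65.8, 76.3, 99.3, 117.3, 117.3, 127.0, 138.1, 150.6, 173.6, 181.3, 201.0.
The total first reaches 179 DD on day 12.

day 12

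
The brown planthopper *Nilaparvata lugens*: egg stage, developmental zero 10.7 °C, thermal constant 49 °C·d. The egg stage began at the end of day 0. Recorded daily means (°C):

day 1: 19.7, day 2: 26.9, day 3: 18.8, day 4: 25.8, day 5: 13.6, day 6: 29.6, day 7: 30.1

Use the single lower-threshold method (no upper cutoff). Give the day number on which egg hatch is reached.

Daily DD above 10.7 °C: 9.0, 16.2, 8.1, 15.1, 2.9, 18.9, 19.4.
Cumulative: 9.0, 25.2, 33.3, 48.4, 51.3, 70.2, 89.6.
The total first reaches 49 DD on day 5.

day 5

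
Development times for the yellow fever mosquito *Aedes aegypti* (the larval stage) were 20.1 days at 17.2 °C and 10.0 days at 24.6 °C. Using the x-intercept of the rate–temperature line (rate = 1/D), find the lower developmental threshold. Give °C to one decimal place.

Under the model K = D·(T − T_b), so D₁·(T₁ − T_b) = D₂·(T₂ − T_b).
20.1·(17.2 − T_b) = 10.0·(24.6 − T_b)
T_b = (20.1·17.2 − 10.0·24.6) / (20.1 − 10.0) = 99.72 / 10.1 = 9.873 °C ≈ 9.9 °C.

9.9 °C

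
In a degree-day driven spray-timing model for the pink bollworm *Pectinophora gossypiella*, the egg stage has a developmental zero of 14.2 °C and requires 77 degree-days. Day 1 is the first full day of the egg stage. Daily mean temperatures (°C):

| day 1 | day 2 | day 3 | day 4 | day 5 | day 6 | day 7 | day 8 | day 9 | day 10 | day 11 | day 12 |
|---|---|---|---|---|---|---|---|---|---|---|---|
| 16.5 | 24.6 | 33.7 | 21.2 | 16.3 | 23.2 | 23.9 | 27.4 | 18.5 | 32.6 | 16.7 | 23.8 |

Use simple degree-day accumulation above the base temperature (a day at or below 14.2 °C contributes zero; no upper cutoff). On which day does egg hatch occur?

day 9

Daily DD above 14.2 °C: 2.3, 10.4, 19.5, 7.0, 2.1, 9.0, 9.7, 13.2, 4.3, 18.4, 2.5, 9.6.
Cumulative: 2.3, 12.7, 32.2, 39.2, 41.3, 50.3, 60.0, 73.2, 77.5, 95.9, 98.4, 108.0.
The total first reaches 77 DD on day 9.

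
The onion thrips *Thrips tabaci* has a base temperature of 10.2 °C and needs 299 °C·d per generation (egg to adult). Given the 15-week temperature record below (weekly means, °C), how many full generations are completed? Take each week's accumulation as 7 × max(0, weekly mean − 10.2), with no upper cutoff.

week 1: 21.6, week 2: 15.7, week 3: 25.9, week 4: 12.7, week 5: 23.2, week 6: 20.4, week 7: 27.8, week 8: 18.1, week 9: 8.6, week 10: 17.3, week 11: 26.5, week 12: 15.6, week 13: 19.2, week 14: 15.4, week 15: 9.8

Weekly DD (7 × max(0, T̄ − 10.2)): 79.8, 38.5, 109.9, 17.5, 91.0, 71.4, 123.2, 55.3, 0.0, 49.7, 114.1, 37.8, 63.0, 36.4, 0.0.
Season total = 887.6 DD.
Complete generations = ⌊887.6 / 299⌋ = 2.

2 generations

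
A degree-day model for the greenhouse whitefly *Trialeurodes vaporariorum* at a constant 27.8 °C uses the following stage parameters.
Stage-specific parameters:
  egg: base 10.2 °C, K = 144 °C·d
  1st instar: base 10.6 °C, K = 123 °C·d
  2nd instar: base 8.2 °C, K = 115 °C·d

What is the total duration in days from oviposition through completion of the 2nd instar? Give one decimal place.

egg: 144 / (27.8 − 10.2) = 144 / 17.6 = 8.182 d.
1st instar: 123 / (27.8 − 10.6) = 123 / 17.2 = 7.151 d.
2nd instar: 115 / (27.8 − 8.2) = 115 / 19.6 = 5.867 d.
Sum = 21.200 ≈ 21.2 days.

21.2 days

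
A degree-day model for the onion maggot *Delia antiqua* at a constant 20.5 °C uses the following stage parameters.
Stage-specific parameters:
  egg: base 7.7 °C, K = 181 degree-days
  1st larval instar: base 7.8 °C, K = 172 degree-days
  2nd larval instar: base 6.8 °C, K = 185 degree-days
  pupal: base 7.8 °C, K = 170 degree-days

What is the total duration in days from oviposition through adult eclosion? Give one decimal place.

54.6 days

egg: 181 / (20.5 − 7.7) = 181 / 12.8 = 14.141 d.
1st larval instar: 172 / (20.5 − 7.8) = 172 / 12.7 = 13.543 d.
2nd larval instar: 185 / (20.5 − 6.8) = 185 / 13.7 = 13.504 d.
pupal: 170 / (20.5 − 7.8) = 170 / 12.7 = 13.386 d.
Sum = 54.573 ≈ 54.6 days.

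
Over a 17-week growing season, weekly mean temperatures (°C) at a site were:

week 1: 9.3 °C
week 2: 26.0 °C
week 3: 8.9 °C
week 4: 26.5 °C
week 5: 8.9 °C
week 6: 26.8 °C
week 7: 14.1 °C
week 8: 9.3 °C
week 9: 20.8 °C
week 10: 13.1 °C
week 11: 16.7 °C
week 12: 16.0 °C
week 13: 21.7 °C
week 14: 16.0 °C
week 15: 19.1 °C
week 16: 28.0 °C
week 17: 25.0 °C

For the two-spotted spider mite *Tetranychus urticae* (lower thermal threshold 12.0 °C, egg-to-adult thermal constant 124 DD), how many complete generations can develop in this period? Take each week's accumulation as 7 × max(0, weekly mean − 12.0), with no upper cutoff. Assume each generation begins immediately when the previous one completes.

6 generations

Weekly DD (7 × max(0, T̄ − 12.0)): 0.0, 98.0, 0.0, 101.5, 0.0, 103.6, 14.7, 0.0, 61.6, 7.7, 32.9, 28.0, 67.9, 28.0, 49.7, 112.0, 91.0.
Season total = 796.6 DD.
Complete generations = ⌊796.6 / 124⌋ = 6.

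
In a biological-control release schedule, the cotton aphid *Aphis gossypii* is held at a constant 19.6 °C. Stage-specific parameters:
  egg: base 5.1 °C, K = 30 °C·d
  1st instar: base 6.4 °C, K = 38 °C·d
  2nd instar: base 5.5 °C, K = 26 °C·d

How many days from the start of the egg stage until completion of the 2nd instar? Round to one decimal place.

egg: 30 / (19.6 − 5.1) = 30 / 14.5 = 2.069 d.
1st instar: 38 / (19.6 − 6.4) = 38 / 13.2 = 2.879 d.
2nd instar: 26 / (19.6 − 5.5) = 26 / 14.1 = 1.844 d.
Sum = 6.792 ≈ 6.8 days.

6.8 days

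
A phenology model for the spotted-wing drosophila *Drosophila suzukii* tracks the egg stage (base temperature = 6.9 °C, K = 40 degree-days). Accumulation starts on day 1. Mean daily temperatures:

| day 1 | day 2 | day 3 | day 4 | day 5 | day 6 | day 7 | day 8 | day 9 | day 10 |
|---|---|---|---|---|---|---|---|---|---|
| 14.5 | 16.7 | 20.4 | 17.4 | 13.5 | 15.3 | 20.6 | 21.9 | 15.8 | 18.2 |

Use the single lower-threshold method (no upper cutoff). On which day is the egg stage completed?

day 4

Daily DD above 6.9 °C: 7.6, 9.8, 13.5, 10.5, 6.6, 8.4, 13.7, 15.0, 8.9, 11.3.
Cumulative: 7.6, 17.4, 30.9, 41.4, 48.0, 56.4, 70.1, 85.1, 94.0, 105.3.
The total first reaches 40 DD on day 4.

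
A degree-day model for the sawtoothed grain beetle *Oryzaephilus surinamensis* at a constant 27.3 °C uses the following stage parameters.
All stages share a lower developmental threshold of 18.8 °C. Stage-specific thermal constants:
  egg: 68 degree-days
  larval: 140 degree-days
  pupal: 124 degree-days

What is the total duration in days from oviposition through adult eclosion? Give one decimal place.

39.1 days

Daily accumulation at 27.3 °C = 27.3 − 18.8 = 8.5 DD/day.
Total K = 68 + 140 + 124 = 332 DD.
Total duration = 332 / 8.5 = 39.059 ≈ 39.1 days.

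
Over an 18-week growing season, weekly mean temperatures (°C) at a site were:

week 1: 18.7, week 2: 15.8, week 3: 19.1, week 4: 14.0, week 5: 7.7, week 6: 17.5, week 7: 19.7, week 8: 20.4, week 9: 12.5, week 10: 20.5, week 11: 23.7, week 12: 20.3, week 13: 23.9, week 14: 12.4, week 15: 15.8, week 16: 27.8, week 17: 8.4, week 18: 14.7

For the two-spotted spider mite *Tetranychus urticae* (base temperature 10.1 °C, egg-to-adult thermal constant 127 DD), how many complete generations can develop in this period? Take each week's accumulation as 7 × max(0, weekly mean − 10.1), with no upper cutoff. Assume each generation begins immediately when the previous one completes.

Weekly DD (7 × max(0, T̄ − 10.1)): 60.2, 39.9, 63.0, 27.3, 0.0, 51.8, 67.2, 72.1, 16.8, 72.8, 95.2, 71.4, 96.6, 16.1, 39.9, 123.9, 0.0, 32.2.
Season total = 946.4 DD.
Complete generations = ⌊946.4 / 127⌋ = 7.

7 generations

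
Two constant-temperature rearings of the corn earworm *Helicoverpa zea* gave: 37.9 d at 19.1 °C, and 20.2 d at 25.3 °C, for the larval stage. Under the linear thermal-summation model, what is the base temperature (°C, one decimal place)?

12.0 °C

Equal thermal constants: D₁(T₁ − T_b) = D₂(T₂ − T_b).
37.9·(19.1 − T_b) = 20.2·(25.3 − T_b)
T_b = (37.9·19.1 − 20.2·25.3) / (37.9 − 20.2) = 212.83 / 17.7 = 12.024 °C ≈ 12.0 °C.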